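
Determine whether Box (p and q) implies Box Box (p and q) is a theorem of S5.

Valid

Tableau for the negation not (Box (p and q) implies Box Box (p and q)):
1. not (Box (p and q) implies Box Box (p and q)), w0
2. Box (p and q), w0
3. not Box Box (p and q), w0
4. p and q, w0
5. p, w0
6. q, w0
7. not Box (p and q), w1
8. p and q, w1
9. p, w1
10. q, w1
11. not (p and q), w2
12. p and q, w2
13. p, w2
14. q, w2
15. not q, w2
Accessibility: w0Rw0, w0Rw1, w0Rw2, w1Rw0, w1Rw1, w1Rw2, w2Rw0, w2Rw1, w2Rw2
Branch closes: q and not q both at w2.
Every branch of the negation's tableau closes; the branch above is one of them.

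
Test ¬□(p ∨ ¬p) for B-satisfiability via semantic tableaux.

No, unsatisfiable

1. ¬□(p ∨ ¬p), u
2. ¬(p ∨ ¬p), v
3. ¬p, v
4. p, v
Accessibility: uRu, uRv, vRu, vRv
Branch closes: p and ¬p both at v.
Every branch closes; the branch above is one of them.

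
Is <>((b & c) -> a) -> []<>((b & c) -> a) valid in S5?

Yes, valid

Tableau for the negation ~(<>((b & c) -> a) -> []<>((b & c) -> a)):
1. ~(<>((b & c) -> a) -> []<>((b & c) -> a)), u
2. <>((b & c) -> a), u   [~->-rule on 1]
3. ~[]<>((b & c) -> a), u   [~->-rule on 1]
4. (b & c) -> a, v   [<>-rule on 2: fresh world v, uRv]
5. ~(b & c), v   [->-rule on 4 (branches; this branch)]
6. ~c, v   [~&-rule on 5 (branches; this branch)]
7. ~<>((b & c) -> a), w   [~[]-rule on 3: fresh world w, uRw]
8. ~((b & c) -> a), u   [~<>-rule on 7 via wRu]
9. b & c, u   [~->-rule on 8]
10. ~a, u   [~->-rule on 8]
11. b, u   [&-rule on 9]
12. c, u   [&-rule on 9]
13. ~((b & c) -> a), v   [~<>-rule on 7 via wRv]
14. b & c, v   [~->-rule on 13]
15. ~a, v   [~->-rule on 13]
16. b, v   [&-rule on 14]
17. c, v   [&-rule on 14]
Accessibility: uRu, uRv, uRw, vRu, vRv, vRw, wRu, wRv, wRw
Branch closes: c and ~c both at v.
All branches of the negation close; one closing branch shown above.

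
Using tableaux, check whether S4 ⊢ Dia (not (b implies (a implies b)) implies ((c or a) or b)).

Tableau for the negation not Dia (not (b implies (a implies b)) implies ((c or a) or b)):
1. not Dia (not (b implies (a implies b)) implies ((c or a) or b)), u
2. not (not (b implies (a implies b)) implies ((c or a) or b)), u
3. not (b implies (a implies b)), u
4. not ((c or a) or b), u
5. b, u
6. not (a implies b), u
7. not (c or a), u
8. not b, u
Accessibility: uRu
Branch closes: b and not b both at u.
All branches of the negation close; one closing branch shown above.

Valid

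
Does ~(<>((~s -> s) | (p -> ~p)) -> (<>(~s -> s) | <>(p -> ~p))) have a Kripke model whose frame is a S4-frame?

1. ~(<>((~s -> s) | (p -> ~p)) -> (<>(~s -> s) | <>(p -> ~p))), u
2. <>((~s -> s) | (p -> ~p)), u
3. ~(<>(~s -> s) | <>(p -> ~p)), u
4. ~<>(~s -> s), u
5. ~<>(p -> ~p), u
6. ~(~s -> s), u
7. ~s, u
8. ~(p -> ~p), u
9. p, u
10. (~s -> s) | (p -> ~p), v
11. ~(~s -> s), v
12. ~s, v
13. ~(p -> ~p), v
14. p, v
15. p -> ~p, v
16. ~p, v
Accessibility: uRu, uRv, vRv
Branch closes: p and ~p both at v.
All branches of the tableau close; one closing branch shown above.

Unsatisfiable (every branch closes)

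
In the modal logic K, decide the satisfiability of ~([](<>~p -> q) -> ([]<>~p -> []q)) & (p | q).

1. ~([](<>~p -> q) -> ([]<>~p -> []q)) & (p | q), u
2. ~([](<>~p -> q) -> ([]<>~p -> []q)), u
3. p | q, u
4. [](<>~p -> q), u
5. ~([]<>~p -> []q), u
6. []<>~p, u
7. ~[]q, u
8. q, u
9. ~q, v
10. <>~p -> q, v
11. <>~p, v
12. ~<>~p, v
13. ~p, w
14. p, w
Accessibility: uRv, vRw
Branch closes: p and ~p both at w.
All branches of the tableau close; one closing branch shown above.

Unsatisfiable (every branch closes)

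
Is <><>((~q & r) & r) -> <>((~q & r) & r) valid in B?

Tableau for the negation ~(<><>((~q & r) & r) -> <>((~q & r) & r)):
1. ~(<><>((~q & r) & r) -> <>((~q & r) & r)), 0
2. <><>((~q & r) & r), 0
3. ~<>((~q & r) & r), 0
4. ~((~q & r) & r), 0
5. ~r, 0
6. <>((~q & r) & r), 1
7. ~((~q & r) & r), 1
8. ~r, 1
9. (~q & r) & r, 2
10. ~q & r, 2
11. r, 2
12. ~q, 2
Accessibility: 0R0, 0R1, 1R0, 1R1, 1R2, 2R1, 2R2
The negation has an open branch (countermodel exists).

No, not valid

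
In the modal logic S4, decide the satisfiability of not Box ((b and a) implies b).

No, unsatisfiable

1. not Box ((b and a) implies b), w0
2. not ((b and a) implies b), w1
3. b and a, w1
4. not b, w1
5. b, w1
6. a, w1
Accessibility: w0Rw0, w0Rw1, w1Rw1
Branch closes: b and not b both at w1.
All branches of the tableau close; one closing branch shown above.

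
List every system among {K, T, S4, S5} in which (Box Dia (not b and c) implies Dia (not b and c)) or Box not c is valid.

T, S4, S5

T-tableau for the negation not ((Box Dia (not b and c) implies Dia (not b and c)) or Box not c):
1. not ((Box Dia (not b and c) implies Dia (not b and c)) or Box not c), 0
2. not (Box Dia (not b and c) implies Dia (not b and c)), 0
3. not Box not c, 0
4. Box Dia (not b and c), 0
5. not Dia (not b and c), 0
6. Dia (not b and c), 0
7. not (not b and c), 0
8. not c, 0
9. c, 1
10. Dia (not b and c), 1
11. not (not b and c), 1
12. b, 1
13. not b and c, 2
14. not b, 2
15. c, 2
16. Dia (not b and c), 2
17. not (not b and c), 2
18. not c, 2
Accessibility: 0R0, 0R1, 0R2, 1R1, 2R2
Branch closes: c and not c both at 2.
Every branch closes (one shown): valid in T, hence also in S4, S5 (every theorem of T is a theorem of S4 and S5).
K-tableau for the negation not ((Box Dia (not b and c) implies Dia (not b and c)) or Box not c):
1. not ((Box Dia (not b and c) implies Dia (not b and c)) or Box not c), 0
2. not (Box Dia (not b and c) implies Dia (not b and c)), 0
3. not Box not c, 0
4. Box Dia (not b and c), 0
5. not Dia (not b and c), 0
6. c, 1
7. Dia (not b and c), 1
8. not (not b and c), 1
9. b, 1
10. not b and c, 2
11. not b, 2
12. c, 2
Accessibility: 0R1, 1R2
Complete open branch: countermodel on a K-frame, so not valid in K.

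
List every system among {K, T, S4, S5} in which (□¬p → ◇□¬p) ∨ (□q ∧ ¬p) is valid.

K-tableau for the negation ¬((□¬p → ◇□¬p) ∨ (□q ∧ ¬p)):
1. ¬((□¬p → ◇□¬p) ∨ (□q ∧ ¬p)), w0
2. ¬(□¬p → ◇□¬p), w0
3. ¬(□q ∧ ¬p), w0
4. □¬p, w0
5. ¬◇□¬p, w0
6. p, w0
Complete open branch: countermodel on a K-frame, so not valid in K.
T-tableau for the negation ¬((□¬p → ◇□¬p) ∨ (□q ∧ ¬p)):
1. ¬((□¬p → ◇□¬p) ∨ (□q ∧ ¬p)), w0
2. ¬(□¬p → ◇□¬p), w0
3. ¬(□q ∧ ¬p), w0
4. □¬p, w0
5. ¬◇□¬p, w0
6. ¬p, w0
7. ¬□¬p, w0
8. ¬□q, w0
9. p, w1
10. ¬p, w1
Accessibility: w0Rw0, w0Rw1, w1Rw1
Branch closes: p and ¬p both at w1.
Every branch closes (one shown): valid in T, hence also in S4, S5 (every theorem of T is a theorem of S4 and S5).

T, S4, S5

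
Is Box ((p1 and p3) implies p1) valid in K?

Yes, valid

Tableau for the negation not Box ((p1 and p3) implies p1):
1. not Box ((p1 and p3) implies p1), 0
2. not ((p1 and p3) implies p1), 1
3. p1 and p3, 1
4. not p1, 1
5. p1, 1
6. p3, 1
Accessibility: 0R1
Branch closes: p1 and not p1 both at 1.
Every branch of the negation's tableau closes; the branch above is one of them.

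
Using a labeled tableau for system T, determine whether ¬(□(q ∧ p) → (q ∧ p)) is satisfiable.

No, unsatisfiable

1. ¬(□(q ∧ p) → (q ∧ p)), u
2. □(q ∧ p), u
3. ¬(q ∧ p), u
4. q ∧ p, u
5. q, u
6. p, u
7. ¬p, u
Accessibility: uRu
Branch closes: p and ¬p both at u.
All branches of the tableau close; one closing branch shown above.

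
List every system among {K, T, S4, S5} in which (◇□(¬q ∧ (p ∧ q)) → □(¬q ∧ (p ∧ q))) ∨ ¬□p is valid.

T, S4, S5

T-tableau for the negation ¬((◇□(¬q ∧ (p ∧ q)) → □(¬q ∧ (p ∧ q))) ∨ ¬□p):
1. ¬((◇□(¬q ∧ (p ∧ q)) → □(¬q ∧ (p ∧ q))) ∨ ¬□p), 0
2. ¬(◇□(¬q ∧ (p ∧ q)) → □(¬q ∧ (p ∧ q))), 0
3. □p, 0
4. ◇□(¬q ∧ (p ∧ q)), 0
5. ¬□(¬q ∧ (p ∧ q)), 0
6. p, 0
7. □(¬q ∧ (p ∧ q)), 1
8. p, 1
9. ¬q ∧ (p ∧ q), 1
10. ¬q, 1
11. p ∧ q, 1
12. q, 1
Accessibility: 0R0, 0R1, 1R1
Branch closes: q and ¬q both at 1.
Every branch closes (one shown): valid in T, hence also in S4, S5 (every theorem of T is a theorem of S4 and S5).
K-tableau for the negation ¬((◇□(¬q ∧ (p ∧ q)) → □(¬q ∧ (p ∧ q))) ∨ ¬□p):
1. ¬((◇□(¬q ∧ (p ∧ q)) → □(¬q ∧ (p ∧ q))) ∨ ¬□p), 0
2. ¬(◇□(¬q ∧ (p ∧ q)) → □(¬q ∧ (p ∧ q))), 0
3. □p, 0
4. ◇□(¬q ∧ (p ∧ q)), 0
5. ¬□(¬q ∧ (p ∧ q)), 0
6. □(¬q ∧ (p ∧ q)), 1
7. p, 1
8. ¬(¬q ∧ (p ∧ q)), 2
9. p, 2
10. ¬(p ∧ q), 2
11. ¬q, 2
Accessibility: 0R1, 0R2
Complete open branch: countermodel on a K-frame, so not valid in K.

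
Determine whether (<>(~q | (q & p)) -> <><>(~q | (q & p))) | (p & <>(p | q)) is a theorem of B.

Tableau for the negation ~((<>(~q | (q & p)) -> <><>(~q | (q & p))) | (p & <>(p | q))):
1. ~((<>(~q | (q & p)) -> <><>(~q | (q & p))) | (p & <>(p | q))), u
2. ~(<>(~q | (q & p)) -> <><>(~q | (q & p))), u
3. ~(p & <>(p | q)), u
4. <>(~q | (q & p)), u
5. ~<><>(~q | (q & p)), u
6. ~<>(~q | (q & p)), u
7. ~(~q | (q & p)), u
8. q, u
9. ~(q & p), u
10. ~p, u
11. ~q | (q & p), v
12. ~<>(~q | (q & p)), v
13. ~(~q | (q & p)), v
14. q, v
15. ~(q & p), v
16. q & p, v
17. p, v
18. ~p, v
Accessibility: uRu, uRv, vRu, vRv
Branch closes: p and ~p both at v.
Every branch of the negation's tableau closes; the branch above is one of them.

Valid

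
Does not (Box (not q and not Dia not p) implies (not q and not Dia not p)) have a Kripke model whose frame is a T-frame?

Unsatisfiable

1. not (Box (not q and not Dia not p) implies (not q and not Dia not p)), w0
2. Box (not q and not Dia not p), w0
3. not (not q and not Dia not p), w0
4. not q and not Dia not p, w0
5. not q, w0
6. not Dia not p, w0
7. p, w0
8. Dia not p, w0
9. not p, w1
10. not q and not Dia not p, w1
11. not q, w1
12. not Dia not p, w1
13. p, w1
Accessibility: w0Rw0, w0Rw1, w1Rw1
Branch closes: p and not p both at w1.
(One branch shown.) All branches close.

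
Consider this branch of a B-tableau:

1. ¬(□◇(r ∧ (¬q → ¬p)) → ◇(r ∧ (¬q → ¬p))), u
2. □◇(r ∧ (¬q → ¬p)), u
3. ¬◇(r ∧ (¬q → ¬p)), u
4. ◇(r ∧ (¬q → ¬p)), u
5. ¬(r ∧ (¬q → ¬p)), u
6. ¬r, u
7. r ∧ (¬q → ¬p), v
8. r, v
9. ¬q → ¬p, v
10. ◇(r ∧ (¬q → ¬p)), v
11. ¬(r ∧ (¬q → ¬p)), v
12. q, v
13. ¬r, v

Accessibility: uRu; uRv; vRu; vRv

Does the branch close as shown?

Yes, closed

Both r and ¬r appear at v.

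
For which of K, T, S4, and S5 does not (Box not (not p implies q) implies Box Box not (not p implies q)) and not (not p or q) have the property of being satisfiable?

T-tableau for the formula:
1. not (Box not (not p implies q) implies Box Box not (not p implies q)) and not (not p or q), u
2. not (Box not (not p implies q) implies Box Box not (not p implies q)), u   [and-rule on 1]
3. not (not p or q), u   [and-rule on 1]
4. Box not (not p implies q), u   [neg-implies-rule on 2]
5. not Box Box not (not p implies q), u   [neg-implies-rule on 2]
6. p, u   [neg-or-rule on 3]
7. not q, u   [neg-or-rule on 3]
8. not (not p implies q), u   [Box-rule on 4 via uRu]
9. not p, u   [neg-implies-rule on 8]
Accessibility: uRu
Branch closes: p and not p both at u.
Every branch closes (one shown): unsatisfiable in T, hence also in S4, S5 (every S4/S5-frame is a T-frame).
K-tableau for the formula:
1. not (Box not (not p implies q) implies Box Box not (not p implies q)) and not (not p or q), u
2. not (Box not (not p implies q) implies Box Box not (not p implies q)), u   [and-rule on 1]
3. not (not p or q), u   [and-rule on 1]
4. Box not (not p implies q), u   [neg-implies-rule on 2]
5. not Box Box not (not p implies q), u   [neg-implies-rule on 2]
6. p, u   [neg-or-rule on 3]
7. not q, u   [neg-or-rule on 3]
8. not Box not (not p implies q), v   [neg-Box-rule on 5: fresh world v, uRv]
9. not (not p implies q), v   [Box-rule on 4 via uRv]
10. not p, v   [neg-implies-rule on 9]
11. not q, v   [neg-implies-rule on 9]
12. not p implies q, w   [neg-Box-rule on 8: fresh world w, vRw]
13. q, w   [implies-rule on 12 (branches; this branch)]
Accessibility: uRv, vRw
Complete open branch: satisfiable in K.

K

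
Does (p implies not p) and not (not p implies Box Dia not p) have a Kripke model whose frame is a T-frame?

Satisfiable (open branch found)

1. (p implies not p) and not (not p implies Box Dia not p), w0
2. p implies not p, w0
3. not (not p implies Box Dia not p), w0
4. not p, w0
5. not Box Dia not p, w0
6. not Dia not p, w1
7. p, w1
Accessibility: w0Rw0, w0Rw1, w1Rw1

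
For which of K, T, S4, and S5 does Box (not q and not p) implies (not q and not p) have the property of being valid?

T-tableau for the negation not (Box (not q and not p) implies (not q and not p)):
1. not (Box (not q and not p) implies (not q and not p)), w0
2. Box (not q and not p), w0   [neg-implies-rule on 1]
3. not (not q and not p), w0   [neg-implies-rule on 1]
4. not q and not p, w0   [Box-rule on 2 via w0Rw0]
5. not q, w0   [and-rule on 4]
6. not p, w0   [and-rule on 4]
7. p, w0   [neg-and-rule on 3 (branches; this branch)]
Accessibility: w0Rw0
Branch closes: p and not p both at w0.
Every branch closes (one shown): valid in T, hence also in S4, S5 (every theorem of T is a theorem of S4 and S5).
K-tableau for the negation not (Box (not q and not p) implies (not q and not p)):
1. not (Box (not q and not p) implies (not q and not p)), w0
2. Box (not q and not p), w0   [neg-implies-rule on 1]
3. not (not q and not p), w0   [neg-implies-rule on 1]
4. p, w0   [neg-and-rule on 3 (branches; this branch)]
Complete open branch: countermodel on a K-frame, so not valid in K.

T, S4, S5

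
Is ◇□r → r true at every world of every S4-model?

Tableau for the negation ¬(◇□r → r):
1. ¬(◇□r → r), 0
2. ◇□r, 0
3. ¬r, 0
4. □r, 1
5. r, 1
Accessibility: 0R0, 0R1, 1R1
The negation has an open branch (countermodel exists).

Not valid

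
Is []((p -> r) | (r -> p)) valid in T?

Tableau for the negation ~[]((p -> r) | (r -> p)):
1. ~[]((p -> r) | (r -> p)), u
2. ~((p -> r) | (r -> p)), v
3. ~(p -> r), v
4. ~(r -> p), v
5. p, v
6. ~r, v
7. r, v
8. ~p, v
Accessibility: uRu, uRv, vRv
Branch closes: r and ~r both at v.
Every branch of the negation's tableau closes; the branch above is one of them.

Valid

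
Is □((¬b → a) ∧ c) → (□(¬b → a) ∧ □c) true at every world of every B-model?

Tableau for the negation ¬(□((¬b → a) ∧ c) → (□(¬b → a) ∧ □c)):
1. ¬(□((¬b → a) ∧ c) → (□(¬b → a) ∧ □c)), 0
2. □((¬b → a) ∧ c), 0   [¬→-rule on 1]
3. ¬(□(¬b → a) ∧ □c), 0   [¬→-rule on 1]
4. (¬b → a) ∧ c, 0   [□-rule on 2 via 0R0]
5. ¬b → a, 0   [∧-rule on 4]
6. c, 0   [∧-rule on 4]
7. ¬□(¬b → a), 0   [¬∧-rule on 3 (branches; this branch)]
8. a, 0   [→-rule on 5 (branches; this branch)]
9. ¬(¬b → a), 1   [¬□-rule on 7: fresh world 1, 0R1]
10. ¬b, 1   [¬→-rule on 9]
11. ¬a, 1   [¬→-rule on 9]
12. (¬b → a) ∧ c, 1   [□-rule on 2 via 0R1]
13. ¬b → a, 1   [∧-rule on 12]
14. c, 1   [∧-rule on 12]
15. a, 1   [→-rule on 13 (branches; this branch)]
Accessibility: 0R0, 0R1, 1R0, 1R1
Branch closes: a and ¬a both at 1.
Every branch of the negation's tableau closes; the branch above is one of them.

Valid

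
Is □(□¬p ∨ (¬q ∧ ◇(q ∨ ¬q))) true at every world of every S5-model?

Not valid

Tableau for the negation ¬□(□¬p ∨ (¬q ∧ ◇(q ∨ ¬q))):
1. ¬□(□¬p ∨ (¬q ∧ ◇(q ∨ ¬q))), u
2. ¬(□¬p ∨ (¬q ∧ ◇(q ∨ ¬q))), v
3. ¬□¬p, v
4. ¬(¬q ∧ ◇(q ∨ ¬q)), v
5. q, v
6. p, w
Accessibility: uRu, uRv, uRw, vRu, vRv, vRw, wRu, wRv, wRw
The negation has an open branch (countermodel exists).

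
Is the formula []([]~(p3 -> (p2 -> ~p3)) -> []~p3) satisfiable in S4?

1. []([]~(p3 -> (p2 -> ~p3)) -> []~p3), 0
2. []~(p3 -> (p2 -> ~p3)) -> []~p3, 0
3. []~p3, 0
4. ~p3, 0
Accessibility: 0R0

Satisfiable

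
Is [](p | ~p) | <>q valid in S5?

Tableau for the negation ~([](p | ~p) | <>q):
1. ~([](p | ~p) | <>q), u
2. ~[](p | ~p), u
3. ~<>q, u
4. ~q, u
5. ~(p | ~p), v
6. ~p, v
7. p, v
Accessibility: uRu, uRv, vRu, vRv
Branch closes: p and ~p both at v.
All branches of the negation close; one closing branch shown above.

Yes, valid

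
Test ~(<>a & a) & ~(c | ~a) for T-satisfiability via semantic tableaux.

Unsatisfiable (every branch closes)

1. ~(<>a & a) & ~(c | ~a), u
2. ~(<>a & a), u
3. ~(c | ~a), u
4. ~c, u
5. a, u
6. ~<>a, u
7. ~a, u
Accessibility: uRu
Branch closes: a and ~a both at u.
(One branch shown.) All branches close.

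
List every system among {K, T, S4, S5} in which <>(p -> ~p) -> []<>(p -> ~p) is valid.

S5

S5-tableau for the negation ~(<>(p -> ~p) -> []<>(p -> ~p)):
1. ~(<>(p -> ~p) -> []<>(p -> ~p)), 0
2. <>(p -> ~p), 0
3. ~[]<>(p -> ~p), 0
4. p -> ~p, 1
5. ~p, 1
6. ~<>(p -> ~p), 2
7. ~(p -> ~p), 0
8. p, 0
9. ~(p -> ~p), 1
10. p, 1
Accessibility: 0R0, 0R1, 0R2, 1R0, 1R1, 1R2, 2R0, 2R1, 2R2
Branch closes: p and ~p both at 1.
Every branch closes (one shown): valid in S5.
S4-tableau for the negation ~(<>(p -> ~p) -> []<>(p -> ~p)):
1. ~(<>(p -> ~p) -> []<>(p -> ~p)), 0
2. <>(p -> ~p), 0
3. ~[]<>(p -> ~p), 0
4. p -> ~p, 1
5. ~p, 1
6. ~<>(p -> ~p), 2
7. ~(p -> ~p), 2
8. p, 2
Accessibility: 0R0, 0R1, 0R2, 1R1, 2R2
Complete open branch: countermodel on an S4-frame, so not valid in S4, nor in K, T (the same frame is also a K-frame and a T-frame).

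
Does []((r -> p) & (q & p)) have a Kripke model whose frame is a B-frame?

1. []((r -> p) & (q & p)), 0
2. (r -> p) & (q & p), 0
3. r -> p, 0
4. q & p, 0
5. q, 0
6. p, 0
Accessibility: 0R0

Yes, satisfiable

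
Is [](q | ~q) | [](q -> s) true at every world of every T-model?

Yes, valid

Tableau for the negation ~([](q | ~q) | [](q -> s)):
1. ~([](q | ~q) | [](q -> s)), u
2. ~[](q | ~q), u   [~|-rule on 1]
3. ~[](q -> s), u   [~|-rule on 1]
4. ~(q | ~q), v   [~[]-rule on 2: fresh world v, uRv]
5. ~q, v   [~|-rule on 4]
6. q, v   [~|-rule on 4]
Accessibility: uRu, uRv, vRv
Branch closes: q and ~q both at v.
All branches of the negation close; one closing branch shown above.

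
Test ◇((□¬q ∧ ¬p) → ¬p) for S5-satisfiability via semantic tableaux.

1. ◇((□¬q ∧ ¬p) → ¬p), w0
2. (□¬q ∧ ¬p) → ¬p, w1
3. ¬p, w1
Accessibility: w0Rw0, w0Rw1, w1Rw0, w1Rw1

Satisfiable (open branch found)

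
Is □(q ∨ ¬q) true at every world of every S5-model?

Valid

Tableau for the negation ¬□(q ∨ ¬q):
1. ¬□(q ∨ ¬q), w0
2. ¬(q ∨ ¬q), w1   [¬□-rule on 1: fresh world w1, w0Rw1]
3. ¬q, w1   [¬∨-rule on 2]
4. q, w1   [¬∨-rule on 2]
Accessibility: w0Rw0, w0Rw1, w1Rw0, w1Rw1
Branch closes: q and ¬q both at w1.
Every branch of the negation's tableau closes; the branch above is one of them.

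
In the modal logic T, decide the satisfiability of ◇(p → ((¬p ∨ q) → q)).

1. ◇(p → ((¬p ∨ q) → q)), 0
2. p → ((¬p ∨ q) → q), 1
3. (¬p ∨ q) → q, 1
4. q, 1
Accessibility: 0R0, 0R1, 1R1

Satisfiable (open branch found)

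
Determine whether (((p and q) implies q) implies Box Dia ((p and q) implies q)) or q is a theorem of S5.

Valid in S5

Tableau for the negation not ((((p and q) implies q) implies Box Dia ((p and q) implies q)) or q):
1. not ((((p and q) implies q) implies Box Dia ((p and q) implies q)) or q), u
2. not (((p and q) implies q) implies Box Dia ((p and q) implies q)), u
3. not q, u
4. (p and q) implies q, u
5. not Box Dia ((p and q) implies q), u
6. not (p and q), u
7. not Dia ((p and q) implies q), v
8. not ((p and q) implies q), u
9. p and q, u
10. p, u
11. q, u
Accessibility: uRu, uRv, vRu, vRv
Branch closes: q and not q both at u.
Every branch of the negation's tableau closes; the branch above is one of them.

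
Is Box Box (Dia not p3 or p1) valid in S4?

Tableau for the negation not Box Box (Dia not p3 or p1):
1. not Box Box (Dia not p3 or p1), 0
2. not Box (Dia not p3 or p1), 1
3. not (Dia not p3 or p1), 2
4. not Dia not p3, 2
5. not p1, 2
6. p3, 2
Accessibility: 0R0, 0R1, 0R2, 1R1, 1R2, 2R2
The negation has an open branch (countermodel exists).

Not valid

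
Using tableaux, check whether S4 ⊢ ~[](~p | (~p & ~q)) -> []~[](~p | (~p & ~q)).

Tableau for the negation ~(~[](~p | (~p & ~q)) -> []~[](~p | (~p & ~q))):
1. ~(~[](~p | (~p & ~q)) -> []~[](~p | (~p & ~q))), u
2. ~[](~p | (~p & ~q)), u   [~->-rule on 1]
3. ~[]~[](~p | (~p & ~q)), u   [~->-rule on 1]
4. ~(~p | (~p & ~q)), v   [~[]-rule on 2: fresh world v, uRv]
5. p, v   [~|-rule on 4]
6. ~(~p & ~q), v   [~|-rule on 4]
7. q, v   [~&-rule on 6 (branches; this branch)]
8. [](~p | (~p & ~q)), w   [~[]-rule on 3: fresh world w, uRw]
9. ~p | (~p & ~q), w   [[]-rule on 8 via wRw]
10. ~p & ~q, w   [|-rule on 9 (branches; this branch)]
11. ~p, w   [&-rule on 10]
12. ~q, w   [&-rule on 10]
Accessibility: uRu, uRv, uRw, vRv, wRw
The negation has an open branch (countermodel exists).

Not valid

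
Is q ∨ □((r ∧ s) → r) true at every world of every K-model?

Yes, valid

Tableau for the negation ¬(q ∨ □((r ∧ s) → r)):
1. ¬(q ∨ □((r ∧ s) → r)), 0
2. ¬q, 0
3. ¬□((r ∧ s) → r), 0
4. ¬((r ∧ s) → r), 1
5. r ∧ s, 1
6. ¬r, 1
7. r, 1
8. s, 1
Accessibility: 0R1
Branch closes: r and ¬r both at 1.
All branches of the negation close; one closing branch shown above.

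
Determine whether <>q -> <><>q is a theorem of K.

Tableau for the negation ~(<>q -> <><>q):
1. ~(<>q -> <><>q), 0
2. <>q, 0
3. ~<><>q, 0
4. q, 1
5. ~<>q, 1
Accessibility: 0R1
The negation has an open branch (countermodel exists).

Not valid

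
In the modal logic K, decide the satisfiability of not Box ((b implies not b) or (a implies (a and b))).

No, unsatisfiable

1. not Box ((b implies not b) or (a implies (a and b))), w0
2. not ((b implies not b) or (a implies (a and b))), w1
3. not (b implies not b), w1
4. not (a implies (a and b)), w1
5. b, w1
6. a, w1
7. not (a and b), w1
8. not b, w1
Accessibility: w0Rw1
Branch closes: b and not b both at w1.
(One branch shown.) All branches close.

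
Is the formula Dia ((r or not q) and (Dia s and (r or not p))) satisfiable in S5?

Yes, satisfiable

1. Dia ((r or not q) and (Dia s and (r or not p))), 0
2. (r or not q) and (Dia s and (r or not p)), 1
3. r or not q, 1
4. Dia s and (r or not p), 1
5. Dia s, 1
6. r or not p, 1
7. not q, 1
8. not p, 1
9. s, 2
Accessibility: 0R0, 0R1, 0R2, 1R0, 1R1, 1R2, 2R0, 2R1, 2R2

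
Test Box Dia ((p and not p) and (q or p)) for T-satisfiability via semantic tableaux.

Unsatisfiable

1. Box Dia ((p and not p) and (q or p)), 0
2. Dia ((p and not p) and (q or p)), 0
3. (p and not p) and (q or p), 1
4. p and not p, 1
5. q or p, 1
6. p, 1
7. not p, 1
Accessibility: 0R0, 0R1, 1R1
Branch closes: p and not p both at 1.
Every branch closes; the branch above is one of them.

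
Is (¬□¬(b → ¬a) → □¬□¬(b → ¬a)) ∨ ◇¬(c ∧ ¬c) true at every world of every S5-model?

Tableau for the negation ¬((¬□¬(b → ¬a) → □¬□¬(b → ¬a)) ∨ ◇¬(c ∧ ¬c)):
1. ¬((¬□¬(b → ¬a) → □¬□¬(b → ¬a)) ∨ ◇¬(c ∧ ¬c)), u
2. ¬(¬□¬(b → ¬a) → □¬□¬(b → ¬a)), u
3. ¬◇¬(c ∧ ¬c), u
4. ¬□¬(b → ¬a), u
5. ¬□¬□¬(b → ¬a), u
6. c ∧ ¬c, u
7. c, u
8. ¬c, u
Accessibility: uRu
Branch closes: c and ¬c both at u.
Every branch of the negation's tableau closes; the branch above is one of them.

Valid in S5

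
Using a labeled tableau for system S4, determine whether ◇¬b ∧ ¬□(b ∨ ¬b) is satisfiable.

1. ◇¬b ∧ ¬□(b ∨ ¬b), u
2. ◇¬b, u
3. ¬□(b ∨ ¬b), u
4. ¬b, v
5. ¬(b ∨ ¬b), w
6. ¬b, w
7. b, w
Accessibility: uRu, uRv, uRw, vRv, wRw
Branch closes: b and ¬b both at w.
All branches of the tableau close; one closing branch shown above.

Unsatisfiable (every branch closes)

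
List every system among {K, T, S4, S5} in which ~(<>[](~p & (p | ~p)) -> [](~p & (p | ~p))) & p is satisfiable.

K, T, S4

S4-tableau for the formula:
1. ~(<>[](~p & (p | ~p)) -> [](~p & (p | ~p))) & p, w0
2. ~(<>[](~p & (p | ~p)) -> [](~p & (p | ~p))), w0   [&-rule on 1]
3. p, w0   [&-rule on 1]
4. <>[](~p & (p | ~p)), w0   [~->-rule on 2]
5. ~[](~p & (p | ~p)), w0   [~->-rule on 2]
6. [](~p & (p | ~p)), w1   [<>-rule on 4: fresh world w1, w0Rw1]
7. ~p & (p | ~p), w1   [[]-rule on 6 via w1Rw1]
8. ~p, w1   [&-rule on 7]
9. p | ~p, w1   [&-rule on 7]
10. ~(~p & (p | ~p)), w2   [~[]-rule on 5: fresh world w2, w0Rw2]
11. p, w2   [~&-rule on 10 (branches; this branch)]
Accessibility: w0Rw0, w0Rw1, w0Rw2, w1Rw1, w2Rw2
Complete open branch: satisfiable in S4, hence also in K, T (this S4-model is also a K-model and a T-model).
S5-tableau for the formula:
1. ~(<>[](~p & (p | ~p)) -> [](~p & (p | ~p))) & p, w0
2. ~(<>[](~p & (p | ~p)) -> [](~p & (p | ~p))), w0   [&-rule on 1]
3. p, w0   [&-rule on 1]
4. <>[](~p & (p | ~p)), w0   [~->-rule on 2]
5. ~[](~p & (p | ~p)), w0   [~->-rule on 2]
6. [](~p & (p | ~p)), w1   [<>-rule on 4: fresh world w1, w0Rw1]
7. ~p & (p | ~p), w0   [[]-rule on 6 via w1Rw0]
8. ~p, w0   [&-rule on 7]
9. p | ~p, w0   [&-rule on 7]
Accessibility: w0Rw0, w0Rw1, w1Rw0, w1Rw1
Branch closes: p and ~p both at w0.
Every branch closes (one shown): unsatisfiable in S5.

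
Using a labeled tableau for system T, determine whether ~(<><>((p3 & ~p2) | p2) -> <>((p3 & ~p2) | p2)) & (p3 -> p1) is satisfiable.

Satisfiable (open branch found)

1. ~(<><>((p3 & ~p2) | p2) -> <>((p3 & ~p2) | p2)) & (p3 -> p1), 0
2. ~(<><>((p3 & ~p2) | p2) -> <>((p3 & ~p2) | p2)), 0   [&-rule on 1]
3. p3 -> p1, 0   [&-rule on 1]
4. <><>((p3 & ~p2) | p2), 0   [~->-rule on 2]
5. ~<>((p3 & ~p2) | p2), 0   [~->-rule on 2]
6. ~((p3 & ~p2) | p2), 0   [~<>-rule on 5 via 0R0]
7. ~(p3 & ~p2), 0   [~|-rule on 6]
8. ~p2, 0   [~|-rule on 6]
9. p1, 0   [->-rule on 3 (branches; this branch)]
10. ~p3, 0   [~&-rule on 7 (branches; this branch)]
11. <>((p3 & ~p2) | p2), 1   [<>-rule on 4: fresh world 1, 0R1]
12. ~((p3 & ~p2) | p2), 1   [~<>-rule on 5 via 0R1]
13. ~(p3 & ~p2), 1   [~|-rule on 12]
14. ~p2, 1   [~|-rule on 12]
15. ~p3, 1   [~&-rule on 13 (branches; this branch)]
16. (p3 & ~p2) | p2, 2   [<>-rule on 11: fresh world 2, 1R2]
17. p2, 2   [|-rule on 16 (branches; this branch)]
Accessibility: 0R0, 0R1, 1R1, 1R2, 2R2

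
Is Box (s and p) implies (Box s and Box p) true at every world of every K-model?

Tableau for the negation not (Box (s and p) implies (Box s and Box p)):
1. not (Box (s and p) implies (Box s and Box p)), 0
2. Box (s and p), 0   [neg-implies-rule on 1]
3. not (Box s and Box p), 0   [neg-implies-rule on 1]
4. not Box p, 0   [neg-and-rule on 3 (branches; this branch)]
5. not p, 1   [neg-Box-rule on 4: fresh world 1, 0R1]
6. s and p, 1   [Box-rule on 2 via 0R1]
7. s, 1   [and-rule on 6]
8. p, 1   [and-rule on 6]
Accessibility: 0R1
Branch closes: p and not p both at 1.
Every branch of the negation's tableau closes; the branch above is one of them.

Yes, valid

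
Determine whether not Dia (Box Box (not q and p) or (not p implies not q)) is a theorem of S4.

Invalid (countermodel exists)

Tableau for the negation Dia (Box Box (not q and p) or (not p implies not q)):
1. Dia (Box Box (not q and p) or (not p implies not q)), 0
2. Box Box (not q and p) or (not p implies not q), 1
3. not p implies not q, 1
4. not q, 1
Accessibility: 0R0, 0R1, 1R1
The negation has an open branch (countermodel exists).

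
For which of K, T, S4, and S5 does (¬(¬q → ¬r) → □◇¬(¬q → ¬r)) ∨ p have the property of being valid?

S5

S4-tableau for the negation ¬((¬(¬q → ¬r) → □◇¬(¬q → ¬r)) ∨ p):
1. ¬((¬(¬q → ¬r) → □◇¬(¬q → ¬r)) ∨ p), u
2. ¬(¬(¬q → ¬r) → □◇¬(¬q → ¬r)), u
3. ¬p, u
4. ¬(¬q → ¬r), u
5. ¬□◇¬(¬q → ¬r), u
6. ¬q, u
7. r, u
8. ¬◇¬(¬q → ¬r), v
9. ¬q → ¬r, v
10. ¬r, v
Accessibility: uRu, uRv, vRv
Complete open branch: countermodel on an S4-frame, so not valid in S4, nor in K, T (the same frame is also a K-frame and a T-frame).
S5-tableau for the negation ¬((¬(¬q → ¬r) → □◇¬(¬q → ¬r)) ∨ p):
1. ¬((¬(¬q → ¬r) → □◇¬(¬q → ¬r)) ∨ p), u
2. ¬(¬(¬q → ¬r) → □◇¬(¬q → ¬r)), u
3. ¬p, u
4. ¬(¬q → ¬r), u
5. ¬□◇¬(¬q → ¬r), u
6. ¬q, u
7. r, u
8. ¬◇¬(¬q → ¬r), v
9. ¬q → ¬r, u
10. ¬q → ¬r, v
11. ¬r, u
Accessibility: uRu, uRv, vRu, vRv
Branch closes: r and ¬r both at u.
Every branch closes (one shown): valid in S5.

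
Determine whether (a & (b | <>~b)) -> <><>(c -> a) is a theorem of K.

Invalid (countermodel exists)

Tableau for the negation ~((a & (b | <>~b)) -> <><>(c -> a)):
1. ~((a & (b | <>~b)) -> <><>(c -> a)), u
2. a & (b | <>~b), u
3. ~<><>(c -> a), u
4. a, u
5. b | <>~b, u
6. <>~b, u
7. ~b, v
8. ~<>(c -> a), v
Accessibility: uRv
The negation has an open branch (countermodel exists).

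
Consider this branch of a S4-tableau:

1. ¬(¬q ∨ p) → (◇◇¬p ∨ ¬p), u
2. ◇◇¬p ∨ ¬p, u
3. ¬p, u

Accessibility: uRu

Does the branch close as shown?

No, open

No atom appears with both signs at the same world.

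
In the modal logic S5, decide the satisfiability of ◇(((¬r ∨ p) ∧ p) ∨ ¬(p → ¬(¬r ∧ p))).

Satisfiable (open branch found)

1. ◇(((¬r ∨ p) ∧ p) ∨ ¬(p → ¬(¬r ∧ p))), w0
2. ((¬r ∨ p) ∧ p) ∨ ¬(p → ¬(¬r ∧ p)), w1
3. ¬(p → ¬(¬r ∧ p)), w1
4. p, w1
5. ¬r ∧ p, w1
6. ¬r, w1
Accessibility: w0Rw0, w0Rw1, w1Rw0, w1Rw1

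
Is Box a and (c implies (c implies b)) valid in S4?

Tableau for the negation not (Box a and (c implies (c implies b))):
1. not (Box a and (c implies (c implies b))), u
2. not (c implies (c implies b)), u
3. c, u
4. not (c implies b), u
5. not b, u
Accessibility: uRu
The negation has an open branch (countermodel exists).

Not valid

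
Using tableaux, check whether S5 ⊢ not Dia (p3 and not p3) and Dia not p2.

Tableau for the negation not (not Dia (p3 and not p3) and Dia not p2):
1. not (not Dia (p3 and not p3) and Dia not p2), w0
2. not Dia not p2, w0
3. p2, w0
Accessibility: w0Rw0
The negation has an open branch (countermodel exists).

No, not valid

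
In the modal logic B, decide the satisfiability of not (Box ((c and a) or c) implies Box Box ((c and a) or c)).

Satisfiable

1. not (Box ((c and a) or c) implies Box Box ((c and a) or c)), u
2. Box ((c and a) or c), u   [neg-implies-rule on 1]
3. not Box Box ((c and a) or c), u   [neg-implies-rule on 1]
4. (c and a) or c, u   [Box-rule on 2 via uRu]
5. c, u   [or-rule on 4 (branches; this branch)]
6. not Box ((c and a) or c), v   [neg-Box-rule on 3: fresh world v, uRv]
7. (c and a) or c, v   [Box-rule on 2 via uRv]
8. c, v   [or-rule on 7 (branches; this branch)]
9. not ((c and a) or c), w   [neg-Box-rule on 6: fresh world w, vRw]
10. not (c and a), w   [neg-or-rule on 9]
11. not c, w   [neg-or-rule on 9]
12. not a, w   [neg-and-rule on 10 (branches; this branch)]
Accessibility: uRu, uRv, vRu, vRv, vRw, wRv, wRw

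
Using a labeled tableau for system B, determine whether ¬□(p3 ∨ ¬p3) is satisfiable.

Unsatisfiable

1. ¬□(p3 ∨ ¬p3), 0
2. ¬(p3 ∨ ¬p3), 1
3. ¬p3, 1
4. p3, 1
Accessibility: 0R0, 0R1, 1R0, 1R1
Branch closes: p3 and ¬p3 both at 1.
(One branch shown.) All branches close.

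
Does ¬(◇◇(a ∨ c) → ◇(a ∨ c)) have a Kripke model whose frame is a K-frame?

1. ¬(◇◇(a ∨ c) → ◇(a ∨ c)), 0
2. ◇◇(a ∨ c), 0   [¬→-rule on 1]
3. ¬◇(a ∨ c), 0   [¬→-rule on 1]
4. ◇(a ∨ c), 1   [◇-rule on 2: fresh world 1, 0R1]
5. ¬(a ∨ c), 1   [¬◇-rule on 3 via 0R1]
6. ¬a, 1   [¬∨-rule on 5]
7. ¬c, 1   [¬∨-rule on 5]
8. a ∨ c, 2   [◇-rule on 4: fresh world 2, 1R2]
9. c, 2   [∨-rule on 8 (branches; this branch)]
Accessibility: 0R1, 1R2

Yes, satisfiable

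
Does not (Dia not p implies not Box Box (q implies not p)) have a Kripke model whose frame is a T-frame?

1. not (Dia not p implies not Box Box (q implies not p)), w0
2. Dia not p, w0   [neg-implies-rule on 1]
3. Box Box (q implies not p), w0   [neg-implies-rule on 1]
4. Box (q implies not p), w0   [Box-rule on 3 via w0Rw0]
5. q implies not p, w0   [Box-rule on 4 via w0Rw0]
6. not p, w0   [implies-rule on 5 (branches; this branch)]
7. not p, w1   [Dia-rule on 2: fresh world w1, w0Rw1]
8. Box (q implies not p), w1   [Box-rule on 3 via w0Rw1]
9. q implies not p, w1   [Box-rule on 4 via w0Rw1]
Accessibility: w0Rw0, w0Rw1, w1Rw1

Satisfiable (open branch found)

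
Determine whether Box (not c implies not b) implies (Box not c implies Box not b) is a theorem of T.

Valid

Tableau for the negation not (Box (not c implies not b) implies (Box not c implies Box not b)):
1. not (Box (not c implies not b) implies (Box not c implies Box not b)), u
2. Box (not c implies not b), u
3. not (Box not c implies Box not b), u
4. Box not c, u
5. not Box not b, u
6. not c implies not b, u
7. not c, u
8. not b, u
9. b, v
10. not c implies not b, v
11. not c, v
12. not b, v
Accessibility: uRu, uRv, vRv
Branch closes: b and not b both at v.
Every branch of the negation's tableau closes; the branch above is one of them.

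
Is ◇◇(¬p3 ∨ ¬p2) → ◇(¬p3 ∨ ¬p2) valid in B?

Tableau for the negation ¬(◇◇(¬p3 ∨ ¬p2) → ◇(¬p3 ∨ ¬p2)):
1. ¬(◇◇(¬p3 ∨ ¬p2) → ◇(¬p3 ∨ ¬p2)), 0
2. ◇◇(¬p3 ∨ ¬p2), 0
3. ¬◇(¬p3 ∨ ¬p2), 0
4. ¬(¬p3 ∨ ¬p2), 0
5. p3, 0
6. p2, 0
7. ◇(¬p3 ∨ ¬p2), 1
8. ¬(¬p3 ∨ ¬p2), 1
9. p3, 1
10. p2, 1
11. ¬p3 ∨ ¬p2, 2
12. ¬p2, 2
Accessibility: 0R0, 0R1, 1R0, 1R1, 1R2, 2R1, 2R2
The negation has an open branch (countermodel exists).

Not valid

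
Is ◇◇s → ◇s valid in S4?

Tableau for the negation ¬(◇◇s → ◇s):
1. ¬(◇◇s → ◇s), 0
2. ◇◇s, 0   [¬→-rule on 1]
3. ¬◇s, 0   [¬→-rule on 1]
4. ¬s, 0   [¬◇-rule on 3 via 0R0]
5. ◇s, 1   [◇-rule on 2: fresh world 1, 0R1]
6. ¬s, 1   [¬◇-rule on 3 via 0R1]
7. s, 2   [◇-rule on 5: fresh world 2, 1R2]
8. ¬s, 2   [¬◇-rule on 3 via 0R2]
Accessibility: 0R0, 0R1, 0R2, 1R1, 1R2, 2R2
Branch closes: s and ¬s both at 2.
All branches of the negation close; one closing branch shown above.

Valid in S4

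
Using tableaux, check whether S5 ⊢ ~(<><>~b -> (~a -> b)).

Tableau for the negation <><>~b -> (~a -> b):
1. <><>~b -> (~a -> b), 0
2. ~a -> b, 0   [->-rule on 1 (branches; this branch)]
3. b, 0   [->-rule on 2 (branches; this branch)]
Accessibility: 0R0
The negation has an open branch (countermodel exists).

No, not valid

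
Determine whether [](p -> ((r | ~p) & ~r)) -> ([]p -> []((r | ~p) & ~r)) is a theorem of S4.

Tableau for the negation ~([](p -> ((r | ~p) & ~r)) -> ([]p -> []((r | ~p) & ~r))):
1. ~([](p -> ((r | ~p) & ~r)) -> ([]p -> []((r | ~p) & ~r))), 0
2. [](p -> ((r | ~p) & ~r)), 0
3. ~([]p -> []((r | ~p) & ~r)), 0
4. []p, 0
5. ~[]((r | ~p) & ~r), 0
6. p -> ((r | ~p) & ~r), 0
7. p, 0
8. (r | ~p) & ~r, 0
9. r | ~p, 0
10. ~r, 0
11. ~p, 0
Accessibility: 0R0
Branch closes: p and ~p both at 0.
All branches of the negation close; one closing branch shown above.

Yes, valid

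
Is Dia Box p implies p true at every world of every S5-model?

Valid

Tableau for the negation not (Dia Box p implies p):
1. not (Dia Box p implies p), u
2. Dia Box p, u   [neg-implies-rule on 1]
3. not p, u   [neg-implies-rule on 1]
4. Box p, v   [Dia-rule on 2: fresh world v, uRv]
5. p, u   [Box-rule on 4 via vRu]
Accessibility: uRu, uRv, vRu, vRv
Branch closes: p and not p both at u.
Every branch of the negation's tableau closes; the branch above is one of them.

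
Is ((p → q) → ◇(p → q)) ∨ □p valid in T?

Tableau for the negation ¬(((p → q) → ◇(p → q)) ∨ □p):
1. ¬(((p → q) → ◇(p → q)) ∨ □p), 0
2. ¬((p → q) → ◇(p → q)), 0   [¬∨-rule on 1]
3. ¬□p, 0   [¬∨-rule on 1]
4. p → q, 0   [¬→-rule on 2]
5. ¬◇(p → q), 0   [¬→-rule on 2]
6. ¬(p → q), 0   [¬◇-rule on 5 via 0R0]
7. p, 0   [¬→-rule on 6]
8. ¬q, 0   [¬→-rule on 6]
9. q, 0   [→-rule on 4 (branches; this branch)]
Accessibility: 0R0
Branch closes: q and ¬q both at 0.
Every branch of the negation's tableau closes; the branch above is one of them.

Valid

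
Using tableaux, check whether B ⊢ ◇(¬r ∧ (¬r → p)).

Tableau for the negation ¬◇(¬r ∧ (¬r → p)):
1. ¬◇(¬r ∧ (¬r → p)), w0
2. ¬(¬r ∧ (¬r → p)), w0
3. ¬(¬r → p), w0
4. ¬r, w0
5. ¬p, w0
Accessibility: w0Rw0
The negation has an open branch (countermodel exists).

No, not valid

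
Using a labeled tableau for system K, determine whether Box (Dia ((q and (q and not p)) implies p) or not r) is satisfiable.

1. Box (Dia ((q and (q and not p)) implies p) or not r), u

Satisfiable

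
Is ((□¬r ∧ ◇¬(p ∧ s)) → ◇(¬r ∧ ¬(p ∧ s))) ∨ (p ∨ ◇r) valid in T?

Tableau for the negation ¬(((□¬r ∧ ◇¬(p ∧ s)) → ◇(¬r ∧ ¬(p ∧ s))) ∨ (p ∨ ◇r)):
1. ¬(((□¬r ∧ ◇¬(p ∧ s)) → ◇(¬r ∧ ¬(p ∧ s))) ∨ (p ∨ ◇r)), w0
2. ¬((□¬r ∧ ◇¬(p ∧ s)) → ◇(¬r ∧ ¬(p ∧ s))), w0
3. ¬(p ∨ ◇r), w0
4. □¬r ∧ ◇¬(p ∧ s), w0
5. ¬◇(¬r ∧ ¬(p ∧ s)), w0
6. ¬p, w0
7. ¬◇r, w0
8. □¬r, w0
9. ◇¬(p ∧ s), w0
10. ¬(¬r ∧ ¬(p ∧ s)), w0
11. ¬r, w0
12. p ∧ s, w0
13. p, w0
14. s, w0
Accessibility: w0Rw0
Branch closes: p and ¬p both at w0.
Every branch of the negation's tableau closes; the branch above is one of them.

Valid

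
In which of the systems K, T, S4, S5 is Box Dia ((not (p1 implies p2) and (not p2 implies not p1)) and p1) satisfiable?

K-tableau for the formula:
1. Box Dia ((not (p1 implies p2) and (not p2 implies not p1)) and p1), w0
Complete open branch: satisfiable in K.
T-tableau for the formula:
1. Box Dia ((not (p1 implies p2) and (not p2 implies not p1)) and p1), w0
2. Dia ((not (p1 implies p2) and (not p2 implies not p1)) and p1), w0   [Box-rule on 1 via w0Rw0]
3. (not (p1 implies p2) and (not p2 implies not p1)) and p1, w1   [Dia-rule on 2: fresh world w1, w0Rw1]
4. not (p1 implies p2) and (not p2 implies not p1), w1   [and-rule on 3]
5. p1, w1   [and-rule on 3]
6. not (p1 implies p2), w1   [and-rule on 4]
7. not p2 implies not p1, w1   [and-rule on 4]
8. not p2, w1   [neg-implies-rule on 6]
9. Dia ((not (p1 implies p2) and (not p2 implies not p1)) and p1), w1   [Box-rule on 1 via w0Rw1]
10. not p1, w1   [implies-rule on 7 (branches; this branch)]
Accessibility: w0Rw0, w0Rw1, w1Rw1
Branch closes: p1 and not p1 both at w1.
Every branch closes (one shown): unsatisfiable in T, hence also in S4, S5 (every S4/S5-frame is a T-frame).

K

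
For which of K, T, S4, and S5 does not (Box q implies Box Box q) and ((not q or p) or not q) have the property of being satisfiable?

T-tableau for the formula:
1. not (Box q implies Box Box q) and ((not q or p) or not q), 0
2. not (Box q implies Box Box q), 0
3. (not q or p) or not q, 0
4. Box q, 0
5. not Box Box q, 0
6. q, 0
7. not q or p, 0
8. p, 0
9. not Box q, 1
10. q, 1
11. not q, 2
Accessibility: 0R0, 0R1, 1R1, 1R2, 2R2
Complete open branch: satisfiable in T, hence also in K (this T-model is also a K-model).
S4-tableau for the formula:
1. not (Box q implies Box Box q) and ((not q or p) or not q), 0
2. not (Box q implies Box Box q), 0
3. (not q or p) or not q, 0
4. Box q, 0
5. not Box Box q, 0
6. q, 0
7. not q or p, 0
8. p, 0
9. not Box q, 1
10. q, 1
11. not q, 2
12. q, 2
Accessibility: 0R0, 0R1, 0R2, 1R1, 1R2, 2R2
Branch closes: q and not q both at 2.
Every branch closes (one shown): unsatisfiable in S4, hence also in S5 (every S5-frame is an S4-frame).

K, T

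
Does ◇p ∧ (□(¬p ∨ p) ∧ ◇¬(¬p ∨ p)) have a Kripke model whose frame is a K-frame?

1. ◇p ∧ (□(¬p ∨ p) ∧ ◇¬(¬p ∨ p)), w0
2. ◇p, w0
3. □(¬p ∨ p) ∧ ◇¬(¬p ∨ p), w0
4. □(¬p ∨ p), w0
5. ◇¬(¬p ∨ p), w0
6. p, w1
7. ¬p ∨ p, w1
8. ¬(¬p ∨ p), w2
9. p, w2
10. ¬p, w2
Accessibility: w0Rw1, w0Rw2
Branch closes: p and ¬p both at w2.
Every branch closes; the branch above is one of them.

Unsatisfiable (every branch closes)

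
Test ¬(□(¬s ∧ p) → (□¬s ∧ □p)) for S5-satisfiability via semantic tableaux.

1. ¬(□(¬s ∧ p) → (□¬s ∧ □p)), 0
2. □(¬s ∧ p), 0
3. ¬(□¬s ∧ □p), 0
4. ¬s ∧ p, 0
5. ¬s, 0
6. p, 0
7. ¬□p, 0
8. ¬p, 1
9. ¬s ∧ p, 1
10. ¬s, 1
11. p, 1
Accessibility: 0R0, 0R1, 1R0, 1R1
Branch closes: p and ¬p both at 1.
Every branch closes; the branch above is one of them.

Unsatisfiable (every branch closes)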